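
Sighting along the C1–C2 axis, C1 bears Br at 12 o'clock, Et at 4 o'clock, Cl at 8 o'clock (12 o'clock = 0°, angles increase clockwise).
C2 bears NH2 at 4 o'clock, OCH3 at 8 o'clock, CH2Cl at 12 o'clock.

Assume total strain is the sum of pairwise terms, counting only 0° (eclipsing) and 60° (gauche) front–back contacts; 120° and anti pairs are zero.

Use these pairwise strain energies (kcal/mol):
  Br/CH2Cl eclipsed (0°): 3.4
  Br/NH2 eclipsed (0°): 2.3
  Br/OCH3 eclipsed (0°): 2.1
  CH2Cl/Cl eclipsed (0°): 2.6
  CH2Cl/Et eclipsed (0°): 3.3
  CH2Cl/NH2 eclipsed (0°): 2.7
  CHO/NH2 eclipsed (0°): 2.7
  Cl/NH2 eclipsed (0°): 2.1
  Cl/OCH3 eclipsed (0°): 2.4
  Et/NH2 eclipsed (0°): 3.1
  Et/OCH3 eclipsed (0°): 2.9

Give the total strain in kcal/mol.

8.9 kcal/mol

This conformer is eclipsed. Br at 0° is eclipsed with CH2Cl at 0° (3.4); Et at 120° is eclipsed with NH2 at 120° (3.1); Cl at 240° is eclipsed with OCH3 at 240° (2.4). Total 8.9 kcal/mol.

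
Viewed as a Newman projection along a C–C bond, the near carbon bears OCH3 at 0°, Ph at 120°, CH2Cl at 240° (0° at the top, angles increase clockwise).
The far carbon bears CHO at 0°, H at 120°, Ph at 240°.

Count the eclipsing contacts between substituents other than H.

2

Non-H eclipsing pairs: OCH3(0°)/CHO(0°); CH2Cl(240°)/Ph(240°) — 2 interactions.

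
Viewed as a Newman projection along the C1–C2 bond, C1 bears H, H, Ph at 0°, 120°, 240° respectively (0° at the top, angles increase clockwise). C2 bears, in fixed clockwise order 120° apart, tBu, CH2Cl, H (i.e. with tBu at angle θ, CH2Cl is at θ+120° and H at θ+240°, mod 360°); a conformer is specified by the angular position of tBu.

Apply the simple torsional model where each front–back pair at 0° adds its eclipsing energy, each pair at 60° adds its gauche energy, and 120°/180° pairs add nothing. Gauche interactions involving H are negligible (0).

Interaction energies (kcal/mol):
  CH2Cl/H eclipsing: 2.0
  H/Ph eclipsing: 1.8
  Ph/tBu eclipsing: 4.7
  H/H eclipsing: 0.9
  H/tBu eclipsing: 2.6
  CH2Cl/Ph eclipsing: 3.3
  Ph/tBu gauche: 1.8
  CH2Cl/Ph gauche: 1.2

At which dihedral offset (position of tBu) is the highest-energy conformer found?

tBu at 0° (eclipsed): H–tBu eclipsed, H–CH2Cl eclipsed, Ph–H eclipsed; 2.6 + 2.0 + 1.8 = 6.4 kcal/mol.
tBu at 60° (staggered): Ph–CH2Cl gauche; 1.2 = 1.2 kcal/mol.
tBu at 120° (eclipsed): H–H eclipsed, H–tBu eclipsed, Ph–CH2Cl eclipsed; 0.9 + 2.6 + 3.3 = 6.8 kcal/mol.
tBu at 180° (staggered): Ph–tBu gauche, Ph–CH2Cl gauche; 1.8 + 1.2 = 3.0 kcal/mol.
tBu at 240° (eclipsed): H–CH2Cl eclipsed, H–H eclipsed, Ph–tBu eclipsed; 2.0 + 0.9 + 4.7 = 7.6 kcal/mol.
tBu at 300° (staggered): Ph–tBu gauche; 1.8 = 1.8 kcal/mol.
The maximum (7.6 kcal/mol) occurs with tBu at 240°.

240°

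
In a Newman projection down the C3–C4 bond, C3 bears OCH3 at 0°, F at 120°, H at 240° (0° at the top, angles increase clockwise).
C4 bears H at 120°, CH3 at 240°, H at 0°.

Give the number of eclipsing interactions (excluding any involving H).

0

Every eclipsing pair involves H, so the count is 0.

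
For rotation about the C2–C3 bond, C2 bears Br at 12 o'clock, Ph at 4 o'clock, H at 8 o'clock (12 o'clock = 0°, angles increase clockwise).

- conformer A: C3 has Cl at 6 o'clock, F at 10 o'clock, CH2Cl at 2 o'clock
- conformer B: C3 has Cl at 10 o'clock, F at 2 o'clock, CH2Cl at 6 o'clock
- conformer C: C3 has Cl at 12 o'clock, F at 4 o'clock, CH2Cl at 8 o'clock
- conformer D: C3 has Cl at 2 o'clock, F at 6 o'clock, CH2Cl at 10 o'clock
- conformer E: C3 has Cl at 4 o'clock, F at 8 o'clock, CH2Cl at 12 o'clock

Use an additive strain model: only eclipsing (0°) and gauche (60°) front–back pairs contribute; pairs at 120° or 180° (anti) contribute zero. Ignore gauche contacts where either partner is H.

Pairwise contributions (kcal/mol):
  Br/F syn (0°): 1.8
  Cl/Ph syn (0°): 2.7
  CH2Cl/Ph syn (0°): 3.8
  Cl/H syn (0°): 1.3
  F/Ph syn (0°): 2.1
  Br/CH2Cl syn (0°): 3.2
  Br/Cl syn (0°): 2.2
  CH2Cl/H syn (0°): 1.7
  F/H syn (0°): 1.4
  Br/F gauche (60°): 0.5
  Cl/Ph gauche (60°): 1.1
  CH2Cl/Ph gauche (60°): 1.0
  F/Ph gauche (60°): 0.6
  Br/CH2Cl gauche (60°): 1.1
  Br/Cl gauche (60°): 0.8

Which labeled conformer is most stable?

A (staggered): Br(0°)/F(300°) gauche 0.5; Br(0°)/CH2Cl(60°) gauche 1.1; Ph(120°)/Cl(180°) gauche 1.1; Ph(120°)/CH2Cl(60°) gauche 1.0 → 3.7 kcal/mol.
B (staggered): Br(0°)/Cl(300°) gauche 0.8; Br(0°)/F(60°) gauche 0.5; Ph(120°)/F(60°) gauche 0.6; Ph(120°)/CH2Cl(180°) gauche 1.0 → 2.9 kcal/mol.
C (eclipsed): Br(0°)/Cl(0°) eclipsed 2.2; Ph(120°)/F(120°) eclipsed 2.1; H(240°)/CH2Cl(240°) eclipsed 1.7 → 6.0 kcal/mol.
D (staggered): Br(0°)/Cl(60°) gauche 0.8; Br(0°)/CH2Cl(300°) gauche 1.1; Ph(120°)/Cl(60°) gauche 1.1; Ph(120°)/F(180°) gauche 0.6 → 3.6 kcal/mol.
E (eclipsed): Br(0°)/CH2Cl(0°) eclipsed 3.2; Ph(120°)/Cl(120°) eclipsed 2.7; H(240°)/F(240°) eclipsed 1.4 → 7.3 kcal/mol.
B has the lowest total (2.9 kcal/mol).

B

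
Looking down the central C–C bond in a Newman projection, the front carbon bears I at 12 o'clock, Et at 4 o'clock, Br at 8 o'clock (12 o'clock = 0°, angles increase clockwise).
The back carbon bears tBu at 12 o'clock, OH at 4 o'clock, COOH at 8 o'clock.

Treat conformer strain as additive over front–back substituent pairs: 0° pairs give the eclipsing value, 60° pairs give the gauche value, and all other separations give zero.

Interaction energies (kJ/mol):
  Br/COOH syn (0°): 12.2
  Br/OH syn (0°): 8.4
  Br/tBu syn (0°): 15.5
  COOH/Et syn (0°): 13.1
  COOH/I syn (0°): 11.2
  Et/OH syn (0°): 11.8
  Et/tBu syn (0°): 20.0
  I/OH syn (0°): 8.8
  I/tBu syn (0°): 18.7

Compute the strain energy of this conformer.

This conformer (eclipsed): I–tBu eclipsed, Et–OH eclipsed, Br–COOH eclipsed; 18.7 + 11.8 + 12.2 = 42.7 kJ/mol.

42.7 kJ/mol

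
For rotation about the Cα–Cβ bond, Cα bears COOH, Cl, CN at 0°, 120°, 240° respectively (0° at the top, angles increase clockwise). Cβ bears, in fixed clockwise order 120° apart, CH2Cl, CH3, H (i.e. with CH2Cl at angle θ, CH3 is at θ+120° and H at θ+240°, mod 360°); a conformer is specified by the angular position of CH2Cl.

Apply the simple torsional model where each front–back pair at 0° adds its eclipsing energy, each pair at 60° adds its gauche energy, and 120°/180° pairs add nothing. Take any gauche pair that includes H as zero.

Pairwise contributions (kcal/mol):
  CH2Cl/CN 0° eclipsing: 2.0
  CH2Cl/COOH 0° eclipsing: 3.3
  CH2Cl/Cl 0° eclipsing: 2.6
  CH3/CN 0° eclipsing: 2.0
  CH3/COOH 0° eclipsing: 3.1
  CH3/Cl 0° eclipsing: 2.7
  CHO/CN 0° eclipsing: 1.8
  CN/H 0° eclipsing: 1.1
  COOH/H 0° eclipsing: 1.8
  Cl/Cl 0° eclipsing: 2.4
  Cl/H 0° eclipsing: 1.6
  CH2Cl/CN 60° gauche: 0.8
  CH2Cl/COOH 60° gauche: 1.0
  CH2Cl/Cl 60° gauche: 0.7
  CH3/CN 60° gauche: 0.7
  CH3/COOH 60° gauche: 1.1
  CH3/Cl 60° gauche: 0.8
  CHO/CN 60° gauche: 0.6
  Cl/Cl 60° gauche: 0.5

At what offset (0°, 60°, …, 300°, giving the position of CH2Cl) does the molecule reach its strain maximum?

CH2Cl at 0° (eclipsed): COOH(0°)/CH2Cl(0°) eclipsed 3.3; Cl(120°)/CH3(120°) eclipsed 2.7; CN(240°)/H(240°) eclipsed 1.1 → 7.1 kcal/mol.
CH2Cl at 60° (staggered): COOH(0°)/CH2Cl(60°) gauche 1.0; Cl(120°)/CH2Cl(60°) gauche 0.7; Cl(120°)/CH3(180°) gauche 0.8; CN(240°)/CH3(180°) gauche 0.7 → 3.2 kcal/mol.
CH2Cl at 120° (eclipsed): COOH(0°)/H(0°) eclipsed 1.8; Cl(120°)/CH2Cl(120°) eclipsed 2.6; CN(240°)/CH3(240°) eclipsed 2.0 → 6.4 kcal/mol.
CH2Cl at 180° (staggered): COOH(0°)/CH3(300°) gauche 1.1; Cl(120°)/CH2Cl(180°) gauche 0.7; CN(240°)/CH2Cl(180°) gauche 0.8; CN(240°)/CH3(300°) gauche 0.7 → 3.3 kcal/mol.
CH2Cl at 240° (eclipsed): COOH(0°)/CH3(0°) eclipsed 3.1; Cl(120°)/H(120°) eclipsed 1.6; CN(240°)/CH2Cl(240°) eclipsed 2.0 → 6.7 kcal/mol.
CH2Cl at 300° (staggered): COOH(0°)/CH2Cl(300°) gauche 1.0; COOH(0°)/CH3(60°) gauche 1.1; Cl(120°)/CH3(60°) gauche 0.8; CN(240°)/CH2Cl(300°) gauche 0.8 → 3.7 kcal/mol.
The maximum (7.1 kcal/mol) occurs with CH2Cl at 0°.

0°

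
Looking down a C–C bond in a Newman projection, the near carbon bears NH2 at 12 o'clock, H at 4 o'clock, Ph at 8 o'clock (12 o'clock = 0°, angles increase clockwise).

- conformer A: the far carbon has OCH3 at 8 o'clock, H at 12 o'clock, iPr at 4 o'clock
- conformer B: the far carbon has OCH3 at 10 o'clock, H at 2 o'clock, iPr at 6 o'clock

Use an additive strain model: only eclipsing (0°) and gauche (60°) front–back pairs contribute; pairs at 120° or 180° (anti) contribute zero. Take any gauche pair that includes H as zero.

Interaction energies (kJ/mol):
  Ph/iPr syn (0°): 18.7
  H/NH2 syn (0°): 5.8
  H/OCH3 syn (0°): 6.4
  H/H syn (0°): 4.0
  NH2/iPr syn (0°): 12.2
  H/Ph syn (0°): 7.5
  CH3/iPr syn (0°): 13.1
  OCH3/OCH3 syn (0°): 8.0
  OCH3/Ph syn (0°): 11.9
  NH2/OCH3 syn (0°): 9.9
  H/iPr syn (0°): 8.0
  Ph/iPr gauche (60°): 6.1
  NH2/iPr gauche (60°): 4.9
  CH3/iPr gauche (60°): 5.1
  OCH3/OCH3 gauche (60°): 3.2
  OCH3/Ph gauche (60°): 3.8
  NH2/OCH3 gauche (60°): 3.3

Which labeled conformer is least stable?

A

A (eclipsed): NH2–H eclipsed, H–iPr eclipsed, Ph–OCH3 eclipsed; 5.8 + 8.0 + 11.9 = 25.7 kJ/mol.
B (staggered): NH2–OCH3 gauche, Ph–OCH3 gauche, Ph–iPr gauche; 3.3 + 3.8 + 6.1 = 13.2 kJ/mol.
A has the highest total (25.7 kJ/mol).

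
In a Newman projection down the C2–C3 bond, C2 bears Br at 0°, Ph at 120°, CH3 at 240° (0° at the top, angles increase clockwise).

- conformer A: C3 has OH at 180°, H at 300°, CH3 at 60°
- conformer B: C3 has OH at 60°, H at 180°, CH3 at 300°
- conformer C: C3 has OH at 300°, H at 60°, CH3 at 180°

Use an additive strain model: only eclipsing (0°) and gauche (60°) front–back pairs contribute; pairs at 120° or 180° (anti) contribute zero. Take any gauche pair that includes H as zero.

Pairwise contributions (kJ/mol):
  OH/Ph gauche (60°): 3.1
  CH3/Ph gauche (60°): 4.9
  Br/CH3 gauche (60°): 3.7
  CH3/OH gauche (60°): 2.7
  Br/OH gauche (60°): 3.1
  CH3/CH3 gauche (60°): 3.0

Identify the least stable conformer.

A

A (staggered): Br–CH3 gauche, Ph–OH gauche, Ph–CH3 gauche, CH3–OH gauche; 3.7 + 3.1 + 4.9 + 2.7 = 14.4 kJ/mol.
B (staggered): Br–OH gauche, Br–CH3 gauche, Ph–OH gauche, CH3–CH3 gauche; 3.1 + 3.7 + 3.1 + 3.0 = 12.9 kJ/mol.
C (staggered): Br–OH gauche, Ph–CH3 gauche, CH3–OH gauche, CH3–CH3 gauche; 3.1 + 4.9 + 2.7 + 3.0 = 13.7 kJ/mol.
A has the highest total (14.4 kJ/mol).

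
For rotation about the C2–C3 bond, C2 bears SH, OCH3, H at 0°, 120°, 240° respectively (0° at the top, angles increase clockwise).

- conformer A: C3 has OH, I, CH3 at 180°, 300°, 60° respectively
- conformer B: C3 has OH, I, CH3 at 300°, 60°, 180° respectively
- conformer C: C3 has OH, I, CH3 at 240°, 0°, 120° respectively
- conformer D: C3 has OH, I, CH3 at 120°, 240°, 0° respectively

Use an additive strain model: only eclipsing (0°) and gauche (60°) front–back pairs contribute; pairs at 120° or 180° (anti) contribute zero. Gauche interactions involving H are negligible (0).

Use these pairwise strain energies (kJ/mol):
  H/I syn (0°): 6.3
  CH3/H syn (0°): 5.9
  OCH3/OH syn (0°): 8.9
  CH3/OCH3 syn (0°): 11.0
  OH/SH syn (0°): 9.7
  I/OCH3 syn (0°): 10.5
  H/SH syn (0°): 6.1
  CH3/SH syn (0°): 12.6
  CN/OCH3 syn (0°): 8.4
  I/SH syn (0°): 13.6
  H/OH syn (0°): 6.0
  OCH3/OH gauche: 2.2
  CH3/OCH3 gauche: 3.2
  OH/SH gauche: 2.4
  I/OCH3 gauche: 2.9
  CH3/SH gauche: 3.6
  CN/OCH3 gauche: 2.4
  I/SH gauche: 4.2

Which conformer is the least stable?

A is staggered. SH at 0° is gauche with I at 300° (4.2); SH at 0° is gauche with CH3 at 60° (3.6); OCH3 at 120° is gauche with OH at 180° (2.2); OCH3 at 120° is gauche with CH3 at 60° (3.2). Total 13.2 kJ/mol.
B is staggered. SH at 0° is gauche with OH at 300° (2.4); SH at 0° is gauche with I at 60° (4.2); OCH3 at 120° is gauche with I at 60° (2.9); OCH3 at 120° is gauche with CH3 at 180° (3.2). Total 12.7 kJ/mol.
C is eclipsed. SH at 0° is eclipsed with I at 0° (13.6); OCH3 at 120° is eclipsed with CH3 at 120° (11.0); H at 240° is eclipsed with OH at 240° (6.0). Total 30.6 kJ/mol.
D is eclipsed. SH at 0° is eclipsed with CH3 at 0° (12.6); OCH3 at 120° is eclipsed with OH at 120° (8.9); H at 240° is eclipsed with I at 240° (6.3). Total 27.8 kJ/mol.
C has the highest total (30.6 kJ/mol).

C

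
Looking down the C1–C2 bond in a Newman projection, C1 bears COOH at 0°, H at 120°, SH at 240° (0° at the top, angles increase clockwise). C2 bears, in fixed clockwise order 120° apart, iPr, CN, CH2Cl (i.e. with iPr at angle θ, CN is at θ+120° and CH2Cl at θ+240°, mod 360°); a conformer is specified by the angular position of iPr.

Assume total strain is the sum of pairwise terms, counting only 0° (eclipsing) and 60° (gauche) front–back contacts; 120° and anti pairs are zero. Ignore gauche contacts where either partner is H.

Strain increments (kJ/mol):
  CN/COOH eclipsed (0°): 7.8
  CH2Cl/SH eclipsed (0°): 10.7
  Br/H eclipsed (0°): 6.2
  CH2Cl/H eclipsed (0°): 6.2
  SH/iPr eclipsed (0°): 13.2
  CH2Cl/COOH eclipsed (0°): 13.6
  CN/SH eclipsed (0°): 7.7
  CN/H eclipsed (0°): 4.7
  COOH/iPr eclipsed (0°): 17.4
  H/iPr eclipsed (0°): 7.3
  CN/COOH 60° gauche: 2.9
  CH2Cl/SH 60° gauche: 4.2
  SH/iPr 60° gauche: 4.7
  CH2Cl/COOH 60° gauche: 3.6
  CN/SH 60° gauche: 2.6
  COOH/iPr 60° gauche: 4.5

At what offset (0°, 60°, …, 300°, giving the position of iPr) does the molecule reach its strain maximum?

0°

iPr at 0° (eclipsed): COOH(0°)/iPr(0°) eclipsed 17.4; H(120°)/CN(120°) eclipsed 4.7; SH(240°)/CH2Cl(240°) eclipsed 10.7 → 32.8 kJ/mol.
iPr at 60° (staggered): COOH(0°)/iPr(60°) gauche 4.5; COOH(0°)/CH2Cl(300°) gauche 3.6; SH(240°)/CN(180°) gauche 2.6; SH(240°)/CH2Cl(300°) gauche 4.2 → 14.9 kJ/mol.
iPr at 120° (eclipsed): COOH(0°)/CH2Cl(0°) eclipsed 13.6; H(120°)/iPr(120°) eclipsed 7.3; SH(240°)/CN(240°) eclipsed 7.7 → 28.6 kJ/mol.
iPr at 180° (staggered): COOH(0°)/CN(300°) gauche 2.9; COOH(0°)/CH2Cl(60°) gauche 3.6; SH(240°)/iPr(180°) gauche 4.7; SH(240°)/CN(300°) gauche 2.6 → 13.8 kJ/mol.
iPr at 240° (eclipsed): COOH(0°)/CN(0°) eclipsed 7.8; H(120°)/CH2Cl(120°) eclipsed 6.2; SH(240°)/iPr(240°) eclipsed 13.2 → 27.2 kJ/mol.
iPr at 300° (staggered): COOH(0°)/iPr(300°) gauche 4.5; COOH(0°)/CN(60°) gauche 2.9; SH(240°)/iPr(300°) gauche 4.7; SH(240°)/CH2Cl(180°) gauche 4.2 → 16.3 kJ/mol.
The maximum (32.8 kJ/mol) occurs with iPr at 0°.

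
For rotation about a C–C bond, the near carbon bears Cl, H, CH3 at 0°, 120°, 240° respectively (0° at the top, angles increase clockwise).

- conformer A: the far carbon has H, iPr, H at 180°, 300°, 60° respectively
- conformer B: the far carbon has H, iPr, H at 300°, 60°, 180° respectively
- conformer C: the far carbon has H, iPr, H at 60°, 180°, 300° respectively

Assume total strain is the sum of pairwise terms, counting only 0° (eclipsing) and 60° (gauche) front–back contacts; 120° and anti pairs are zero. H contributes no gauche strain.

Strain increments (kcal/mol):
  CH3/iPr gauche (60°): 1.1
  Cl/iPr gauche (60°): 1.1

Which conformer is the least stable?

A is staggered. Cl at 0° is gauche with iPr at 300° (1.1); CH3 at 240° is gauche with iPr at 300° (1.1). Total 2.2 kcal/mol.
B is staggered. Cl at 0° is gauche with iPr at 60° (1.1). Total 1.1 kcal/mol.
C is staggered. CH3 at 240° is gauche with iPr at 180° (1.1). Total 1.1 kcal/mol.
A has the highest total (2.2 kcal/mol).

A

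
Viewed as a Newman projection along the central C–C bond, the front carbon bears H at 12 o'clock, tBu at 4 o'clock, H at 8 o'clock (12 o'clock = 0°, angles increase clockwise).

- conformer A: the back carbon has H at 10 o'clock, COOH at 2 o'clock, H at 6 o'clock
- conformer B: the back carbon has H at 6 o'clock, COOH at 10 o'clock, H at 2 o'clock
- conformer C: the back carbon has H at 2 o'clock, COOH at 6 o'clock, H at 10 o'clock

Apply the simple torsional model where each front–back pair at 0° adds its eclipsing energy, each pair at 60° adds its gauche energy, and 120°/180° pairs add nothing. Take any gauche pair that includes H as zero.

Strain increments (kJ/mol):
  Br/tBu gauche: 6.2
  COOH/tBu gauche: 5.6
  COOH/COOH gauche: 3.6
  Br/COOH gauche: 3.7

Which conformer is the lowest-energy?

A (staggered): tBu(120°)/COOH(60°) gauche 5.6 → 5.6 kJ/mol.
B (staggered): no non-H gauche contacts → 0.0 kJ/mol.
C (staggered): tBu(120°)/COOH(180°) gauche 5.6 → 5.6 kJ/mol.
B has the lowest total (0.0 kJ/mol).

B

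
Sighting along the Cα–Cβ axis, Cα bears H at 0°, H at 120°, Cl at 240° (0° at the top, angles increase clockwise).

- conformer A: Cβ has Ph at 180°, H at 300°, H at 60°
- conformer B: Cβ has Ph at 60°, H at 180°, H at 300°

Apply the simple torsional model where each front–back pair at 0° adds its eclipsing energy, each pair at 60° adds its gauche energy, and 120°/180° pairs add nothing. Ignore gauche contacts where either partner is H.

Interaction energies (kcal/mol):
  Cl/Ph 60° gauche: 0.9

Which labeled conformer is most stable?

B

A (staggered): Cl–Ph gauche; 0.9 = 0.9 kcal/mol.
B (staggered): no non-H gauche contacts → 0.0 kcal/mol.
B has the lowest total (0.0 kcal/mol).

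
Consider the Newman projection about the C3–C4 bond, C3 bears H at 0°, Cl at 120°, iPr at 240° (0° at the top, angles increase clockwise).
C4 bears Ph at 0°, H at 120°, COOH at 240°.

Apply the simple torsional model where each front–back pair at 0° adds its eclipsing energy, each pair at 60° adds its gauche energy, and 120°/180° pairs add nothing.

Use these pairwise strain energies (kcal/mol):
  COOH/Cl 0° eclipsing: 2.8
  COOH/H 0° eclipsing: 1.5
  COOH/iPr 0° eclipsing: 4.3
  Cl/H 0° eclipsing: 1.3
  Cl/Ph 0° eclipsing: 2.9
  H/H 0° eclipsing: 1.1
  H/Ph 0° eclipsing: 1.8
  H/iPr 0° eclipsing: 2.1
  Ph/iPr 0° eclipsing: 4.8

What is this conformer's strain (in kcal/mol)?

This conformer (eclipsed): H–Ph eclipsed, Cl–H eclipsed, iPr–COOH eclipsed; 1.8 + 1.3 + 4.3 = 7.4 kcal/mol.

7.4 kcal/mol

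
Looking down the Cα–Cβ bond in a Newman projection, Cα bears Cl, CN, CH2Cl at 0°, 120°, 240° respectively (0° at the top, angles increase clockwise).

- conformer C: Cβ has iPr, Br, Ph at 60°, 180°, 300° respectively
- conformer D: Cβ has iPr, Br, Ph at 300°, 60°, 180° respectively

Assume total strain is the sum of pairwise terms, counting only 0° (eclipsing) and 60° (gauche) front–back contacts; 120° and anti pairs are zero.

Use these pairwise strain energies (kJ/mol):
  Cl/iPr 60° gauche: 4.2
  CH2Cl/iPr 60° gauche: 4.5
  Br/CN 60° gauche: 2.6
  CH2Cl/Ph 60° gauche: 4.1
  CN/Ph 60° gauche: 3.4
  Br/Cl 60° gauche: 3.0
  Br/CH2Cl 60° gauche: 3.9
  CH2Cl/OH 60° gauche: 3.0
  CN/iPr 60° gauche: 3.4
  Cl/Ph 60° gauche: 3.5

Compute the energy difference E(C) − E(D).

C (staggered): Cl–iPr gauche, Cl–Ph gauche, CN–iPr gauche, CN–Br gauche, CH2Cl–Br gauche, CH2Cl–Ph gauche; 4.2 + 3.5 + 3.4 + 2.6 + 3.9 + 4.1 = 21.7 kJ/mol.
D (staggered): Cl–iPr gauche, Cl–Br gauche, CN–Br gauche, CN–Ph gauche, CH2Cl–iPr gauche, CH2Cl–Ph gauche; 4.2 + 3.0 + 2.6 + 3.4 + 4.5 + 4.1 = 21.8 kJ/mol.
E(C) − E(D) = 21.7 − 21.8 = -0.1 kJ/mol.

-0.1 kJ/mol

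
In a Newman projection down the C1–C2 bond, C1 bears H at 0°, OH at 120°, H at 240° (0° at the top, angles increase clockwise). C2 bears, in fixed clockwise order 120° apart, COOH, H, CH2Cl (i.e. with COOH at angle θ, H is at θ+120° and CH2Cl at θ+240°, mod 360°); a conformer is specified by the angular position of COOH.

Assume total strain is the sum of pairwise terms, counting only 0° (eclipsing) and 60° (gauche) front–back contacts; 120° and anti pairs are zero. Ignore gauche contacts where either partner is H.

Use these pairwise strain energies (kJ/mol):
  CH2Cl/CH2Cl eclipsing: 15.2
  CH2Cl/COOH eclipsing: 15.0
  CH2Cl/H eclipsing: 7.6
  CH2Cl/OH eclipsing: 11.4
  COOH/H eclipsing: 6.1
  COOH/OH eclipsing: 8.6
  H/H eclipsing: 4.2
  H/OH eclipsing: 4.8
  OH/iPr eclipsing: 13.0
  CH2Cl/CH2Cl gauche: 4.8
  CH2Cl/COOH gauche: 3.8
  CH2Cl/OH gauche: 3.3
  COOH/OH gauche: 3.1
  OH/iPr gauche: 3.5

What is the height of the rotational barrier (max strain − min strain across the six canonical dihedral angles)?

18.6 kJ/mol

COOH at 0° (eclipsed): H(0°)/COOH(0°) eclipsed 6.1; OH(120°)/H(120°) eclipsed 4.8; H(240°)/CH2Cl(240°) eclipsed 7.6 → 18.5 kJ/mol.
COOH at 60° (staggered): OH(120°)/COOH(60°) gauche 3.1 → 3.1 kJ/mol.
COOH at 120° (eclipsed): H(0°)/CH2Cl(0°) eclipsed 7.6; OH(120°)/COOH(120°) eclipsed 8.6; H(240°)/H(240°) eclipsed 4.2 → 20.4 kJ/mol.
COOH at 180° (staggered): OH(120°)/COOH(180°) gauche 3.1; OH(120°)/CH2Cl(60°) gauche 3.3 → 6.4 kJ/mol.
COOH at 240° (eclipsed): H(0°)/H(0°) eclipsed 4.2; OH(120°)/CH2Cl(120°) eclipsed 11.4; H(240°)/COOH(240°) eclipsed 6.1 → 21.7 kJ/mol.
COOH at 300° (staggered): OH(120°)/CH2Cl(180°) gauche 3.3 → 3.3 kJ/mol.
Max at 240° (21.7 kJ/mol), min at 60° (3.1 kJ/mol); barrier = 18.6 kJ/mol.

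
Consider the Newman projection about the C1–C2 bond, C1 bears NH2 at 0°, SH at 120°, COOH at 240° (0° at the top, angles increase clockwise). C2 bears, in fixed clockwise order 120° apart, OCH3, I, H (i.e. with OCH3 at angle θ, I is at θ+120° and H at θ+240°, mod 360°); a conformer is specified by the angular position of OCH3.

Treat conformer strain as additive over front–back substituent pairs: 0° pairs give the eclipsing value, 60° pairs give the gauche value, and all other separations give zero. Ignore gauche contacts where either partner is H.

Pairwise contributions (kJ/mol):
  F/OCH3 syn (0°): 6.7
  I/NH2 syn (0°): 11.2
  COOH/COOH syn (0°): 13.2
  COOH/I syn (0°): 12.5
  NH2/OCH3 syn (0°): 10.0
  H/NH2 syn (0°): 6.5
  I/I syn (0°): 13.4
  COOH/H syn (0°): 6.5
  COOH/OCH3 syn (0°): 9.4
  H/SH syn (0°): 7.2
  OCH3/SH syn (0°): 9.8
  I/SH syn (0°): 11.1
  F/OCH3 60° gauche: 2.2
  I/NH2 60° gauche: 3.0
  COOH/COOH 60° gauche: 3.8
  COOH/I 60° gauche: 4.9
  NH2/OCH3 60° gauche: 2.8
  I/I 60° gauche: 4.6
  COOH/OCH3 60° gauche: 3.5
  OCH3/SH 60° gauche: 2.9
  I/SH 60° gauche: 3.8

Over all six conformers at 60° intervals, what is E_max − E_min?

15.7 kJ/mol

OCH3 at 0° (eclipsed): NH2–OCH3 eclipsed, SH–I eclipsed, COOH–H eclipsed; 10.0 + 11.1 + 6.5 = 27.6 kJ/mol.
OCH3 at 60° (staggered): NH2–OCH3 gauche, SH–OCH3 gauche, SH–I gauche, COOH–I gauche; 2.8 + 2.9 + 3.8 + 4.9 = 14.4 kJ/mol.
OCH3 at 120° (eclipsed): NH2–H eclipsed, SH–OCH3 eclipsed, COOH–I eclipsed; 6.5 + 9.8 + 12.5 = 28.8 kJ/mol.
OCH3 at 180° (staggered): NH2–I gauche, SH–OCH3 gauche, COOH–OCH3 gauche, COOH–I gauche; 3.0 + 2.9 + 3.5 + 4.9 = 14.3 kJ/mol.
OCH3 at 240° (eclipsed): NH2–I eclipsed, SH–H eclipsed, COOH–OCH3 eclipsed; 11.2 + 7.2 + 9.4 = 27.8 kJ/mol.
OCH3 at 300° (staggered): NH2–OCH3 gauche, NH2–I gauche, SH–I gauche, COOH–OCH3 gauche; 2.8 + 3.0 + 3.8 + 3.5 = 13.1 kJ/mol.
Max at 120° (28.8 kJ/mol), min at 300° (13.1 kJ/mol); barrier = 15.7 kJ/mol.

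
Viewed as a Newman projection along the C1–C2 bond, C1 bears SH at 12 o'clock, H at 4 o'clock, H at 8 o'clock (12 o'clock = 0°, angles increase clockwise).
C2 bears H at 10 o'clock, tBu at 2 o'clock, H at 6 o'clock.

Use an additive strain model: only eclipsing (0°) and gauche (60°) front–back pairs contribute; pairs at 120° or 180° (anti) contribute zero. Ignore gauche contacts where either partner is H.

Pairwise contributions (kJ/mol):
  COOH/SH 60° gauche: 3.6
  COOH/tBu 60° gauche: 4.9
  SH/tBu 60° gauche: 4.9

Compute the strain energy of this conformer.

4.9 kJ/mol

This conformer (staggered): SH–tBu gauche; 4.9 = 4.9 kJ/mol.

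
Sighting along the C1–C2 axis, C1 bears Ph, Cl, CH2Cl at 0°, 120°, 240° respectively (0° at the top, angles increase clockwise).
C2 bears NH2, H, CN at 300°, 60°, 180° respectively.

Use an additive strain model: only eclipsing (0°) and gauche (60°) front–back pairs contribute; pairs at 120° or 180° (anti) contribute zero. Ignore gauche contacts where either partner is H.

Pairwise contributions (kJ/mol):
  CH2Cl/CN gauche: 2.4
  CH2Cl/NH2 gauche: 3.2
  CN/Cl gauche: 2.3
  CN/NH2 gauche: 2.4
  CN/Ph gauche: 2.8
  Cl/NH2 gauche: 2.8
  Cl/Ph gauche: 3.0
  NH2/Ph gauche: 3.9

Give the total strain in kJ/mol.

This conformer (staggered): Ph(0°)/NH2(300°) gauche 3.9; Cl(120°)/CN(180°) gauche 2.3; CH2Cl(240°)/NH2(300°) gauche 3.2; CH2Cl(240°)/CN(180°) gauche 2.4 → 11.8 kJ/mol.

11.8 kJ/mol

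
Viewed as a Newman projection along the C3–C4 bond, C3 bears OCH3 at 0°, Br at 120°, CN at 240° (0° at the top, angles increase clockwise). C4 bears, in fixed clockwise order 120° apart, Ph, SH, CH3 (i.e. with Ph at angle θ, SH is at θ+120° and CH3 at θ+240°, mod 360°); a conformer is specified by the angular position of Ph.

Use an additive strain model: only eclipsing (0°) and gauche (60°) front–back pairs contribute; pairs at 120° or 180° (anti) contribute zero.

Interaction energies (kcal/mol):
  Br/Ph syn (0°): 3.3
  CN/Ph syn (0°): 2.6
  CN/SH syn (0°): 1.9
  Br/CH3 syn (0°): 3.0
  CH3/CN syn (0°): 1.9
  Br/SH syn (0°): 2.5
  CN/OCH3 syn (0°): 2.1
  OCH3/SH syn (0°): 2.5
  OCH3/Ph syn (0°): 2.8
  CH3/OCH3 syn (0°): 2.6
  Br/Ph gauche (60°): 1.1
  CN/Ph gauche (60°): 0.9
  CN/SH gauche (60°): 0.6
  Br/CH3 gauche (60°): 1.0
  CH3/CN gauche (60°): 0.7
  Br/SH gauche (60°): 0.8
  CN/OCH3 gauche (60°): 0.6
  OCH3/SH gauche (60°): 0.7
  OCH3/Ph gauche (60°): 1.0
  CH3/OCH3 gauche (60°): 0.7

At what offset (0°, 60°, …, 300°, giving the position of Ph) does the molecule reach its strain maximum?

Ph at 0° (eclipsed): OCH3–Ph eclipsed, Br–SH eclipsed, CN–CH3 eclipsed; 2.8 + 2.5 + 1.9 = 7.2 kcal/mol.
Ph at 60° (staggered): OCH3–Ph gauche, OCH3–CH3 gauche, Br–Ph gauche, Br–SH gauche, CN–SH gauche, CN–CH3 gauche; 1.0 + 0.7 + 1.1 + 0.8 + 0.6 + 0.7 = 4.9 kcal/mol.
Ph at 120° (eclipsed): OCH3–CH3 eclipsed, Br–Ph eclipsed, CN–SH eclipsed; 2.6 + 3.3 + 1.9 = 7.8 kcal/mol.
Ph at 180° (staggered): OCH3–SH gauche, OCH3–CH3 gauche, Br–Ph gauche, Br–CH3 gauche, CN–Ph gauche, CN–SH gauche; 0.7 + 0.7 + 1.1 + 1.0 + 0.9 + 0.6 = 5.0 kcal/mol.
Ph at 240° (eclipsed): OCH3–SH eclipsed, Br–CH3 eclipsed, CN–Ph eclipsed; 2.5 + 3.0 + 2.6 = 8.1 kcal/mol.
Ph at 300° (staggered): OCH3–Ph gauche, OCH3–SH gauche, Br–SH gauche, Br–CH3 gauche, CN–Ph gauche, CN–CH3 gauche; 1.0 + 0.7 + 0.8 + 1.0 + 0.9 + 0.7 = 5.1 kcal/mol.
The maximum (8.1 kcal/mol) occurs with Ph at 240°.

240°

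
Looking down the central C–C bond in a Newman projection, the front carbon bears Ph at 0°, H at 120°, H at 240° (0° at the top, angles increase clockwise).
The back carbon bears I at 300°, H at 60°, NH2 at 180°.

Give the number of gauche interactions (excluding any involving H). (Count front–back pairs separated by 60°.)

1

Non-H gauche pairs: Ph(0°)/I(300°) — 1 interaction.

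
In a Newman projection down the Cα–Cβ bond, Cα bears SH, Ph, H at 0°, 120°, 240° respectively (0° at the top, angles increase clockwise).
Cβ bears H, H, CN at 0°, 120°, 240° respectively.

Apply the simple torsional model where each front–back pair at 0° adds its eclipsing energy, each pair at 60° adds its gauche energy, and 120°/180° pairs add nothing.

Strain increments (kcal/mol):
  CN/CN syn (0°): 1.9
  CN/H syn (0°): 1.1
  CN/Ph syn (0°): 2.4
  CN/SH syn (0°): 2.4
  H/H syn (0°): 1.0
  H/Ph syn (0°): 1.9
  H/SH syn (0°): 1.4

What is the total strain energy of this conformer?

This conformer (eclipsed): SH(0°)/H(0°) eclipsed 1.4; Ph(120°)/H(120°) eclipsed 1.9; H(240°)/CN(240°) eclipsed 1.1 → 4.4 kcal/mol.

4.4 kcal/mol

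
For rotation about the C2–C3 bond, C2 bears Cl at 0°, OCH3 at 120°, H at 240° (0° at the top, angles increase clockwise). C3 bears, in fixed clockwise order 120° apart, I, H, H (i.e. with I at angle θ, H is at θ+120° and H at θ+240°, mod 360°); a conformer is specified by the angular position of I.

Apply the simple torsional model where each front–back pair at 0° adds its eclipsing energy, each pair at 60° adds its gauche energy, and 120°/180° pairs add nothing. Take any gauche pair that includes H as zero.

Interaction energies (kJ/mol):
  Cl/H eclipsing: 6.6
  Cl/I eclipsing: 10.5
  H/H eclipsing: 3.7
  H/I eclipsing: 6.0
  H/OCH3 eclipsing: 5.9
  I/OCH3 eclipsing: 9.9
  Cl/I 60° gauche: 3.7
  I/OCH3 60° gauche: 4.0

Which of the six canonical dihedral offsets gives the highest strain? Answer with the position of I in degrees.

120°

I at 0° (eclipsed): Cl(0°)/I(0°) eclipsed 10.5; OCH3(120°)/H(120°) eclipsed 5.9; H(240°)/H(240°) eclipsed 3.7 → 20.1 kJ/mol.
I at 60° (staggered): Cl(0°)/I(60°) gauche 3.7; OCH3(120°)/I(60°) gauche 4.0 → 7.7 kJ/mol.
I at 120° (eclipsed): Cl(0°)/H(0°) eclipsed 6.6; OCH3(120°)/I(120°) eclipsed 9.9; H(240°)/H(240°) eclipsed 3.7 → 20.2 kJ/mol.
I at 180° (staggered): OCH3(120°)/I(180°) gauche 4.0 → 4.0 kJ/mol.
I at 240° (eclipsed): Cl(0°)/H(0°) eclipsed 6.6; OCH3(120°)/H(120°) eclipsed 5.9; H(240°)/I(240°) eclipsed 6.0 → 18.5 kJ/mol.
I at 300° (staggered): Cl(0°)/I(300°) gauche 3.7 → 3.7 kJ/mol.
The maximum (20.2 kJ/mol) occurs with I at 120°.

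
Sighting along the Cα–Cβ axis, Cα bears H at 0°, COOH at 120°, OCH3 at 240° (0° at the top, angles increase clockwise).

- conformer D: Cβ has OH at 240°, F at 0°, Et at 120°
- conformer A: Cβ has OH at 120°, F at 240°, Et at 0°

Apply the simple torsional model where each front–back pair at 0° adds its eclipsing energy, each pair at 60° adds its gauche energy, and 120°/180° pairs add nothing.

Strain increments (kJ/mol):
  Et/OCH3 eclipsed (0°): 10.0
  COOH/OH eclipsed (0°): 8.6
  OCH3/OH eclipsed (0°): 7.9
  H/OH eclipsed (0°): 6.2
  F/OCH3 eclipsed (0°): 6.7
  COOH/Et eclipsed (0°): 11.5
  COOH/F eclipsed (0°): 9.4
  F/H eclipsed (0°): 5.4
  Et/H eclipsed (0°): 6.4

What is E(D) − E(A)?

D is eclipsed. H at 0° is eclipsed with F at 0° (5.4); COOH at 120° is eclipsed with Et at 120° (11.5); OCH3 at 240° is eclipsed with OH at 240° (7.9). Total 24.8 kJ/mol.
A is eclipsed. H at 0° is eclipsed with Et at 0° (6.4); COOH at 120° is eclipsed with OH at 120° (8.6); OCH3 at 240° is eclipsed with F at 240° (6.7). Total 21.7 kJ/mol.
E(D) − E(A) = 24.8 − 21.7 = +3.1 kJ/mol.

+3.1 kJ/mol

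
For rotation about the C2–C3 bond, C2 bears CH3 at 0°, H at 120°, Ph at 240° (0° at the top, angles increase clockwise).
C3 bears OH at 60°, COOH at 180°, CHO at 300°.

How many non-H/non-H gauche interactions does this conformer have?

Non-H gauche pairs: CH3(0°)/OH(60°); CH3(0°)/CHO(300°); Ph(240°)/COOH(180°); Ph(240°)/CHO(300°) — 4 interactions.

4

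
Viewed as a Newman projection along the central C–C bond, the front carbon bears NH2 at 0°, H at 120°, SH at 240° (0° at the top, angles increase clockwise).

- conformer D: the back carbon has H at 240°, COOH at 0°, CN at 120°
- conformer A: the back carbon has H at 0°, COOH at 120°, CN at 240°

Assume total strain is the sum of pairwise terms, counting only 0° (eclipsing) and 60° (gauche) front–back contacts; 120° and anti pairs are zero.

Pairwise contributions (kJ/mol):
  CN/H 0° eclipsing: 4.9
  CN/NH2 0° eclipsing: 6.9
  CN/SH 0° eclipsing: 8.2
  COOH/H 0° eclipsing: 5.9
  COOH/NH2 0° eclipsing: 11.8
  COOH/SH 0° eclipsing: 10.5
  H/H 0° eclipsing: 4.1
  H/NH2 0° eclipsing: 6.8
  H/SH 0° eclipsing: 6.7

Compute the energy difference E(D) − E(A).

+2.5 kJ/mol

D is eclipsed. NH2 at 0° is eclipsed with COOH at 0° (11.8); H at 120° is eclipsed with CN at 120° (4.9); SH at 240° is eclipsed with H at 240° (6.7). Total 23.4 kJ/mol.
A is eclipsed. NH2 at 0° is eclipsed with H at 0° (6.8); H at 120° is eclipsed with COOH at 120° (5.9); SH at 240° is eclipsed with CN at 240° (8.2). Total 20.9 kJ/mol.
E(D) − E(A) = 23.4 − 20.9 = +2.5 kJ/mol.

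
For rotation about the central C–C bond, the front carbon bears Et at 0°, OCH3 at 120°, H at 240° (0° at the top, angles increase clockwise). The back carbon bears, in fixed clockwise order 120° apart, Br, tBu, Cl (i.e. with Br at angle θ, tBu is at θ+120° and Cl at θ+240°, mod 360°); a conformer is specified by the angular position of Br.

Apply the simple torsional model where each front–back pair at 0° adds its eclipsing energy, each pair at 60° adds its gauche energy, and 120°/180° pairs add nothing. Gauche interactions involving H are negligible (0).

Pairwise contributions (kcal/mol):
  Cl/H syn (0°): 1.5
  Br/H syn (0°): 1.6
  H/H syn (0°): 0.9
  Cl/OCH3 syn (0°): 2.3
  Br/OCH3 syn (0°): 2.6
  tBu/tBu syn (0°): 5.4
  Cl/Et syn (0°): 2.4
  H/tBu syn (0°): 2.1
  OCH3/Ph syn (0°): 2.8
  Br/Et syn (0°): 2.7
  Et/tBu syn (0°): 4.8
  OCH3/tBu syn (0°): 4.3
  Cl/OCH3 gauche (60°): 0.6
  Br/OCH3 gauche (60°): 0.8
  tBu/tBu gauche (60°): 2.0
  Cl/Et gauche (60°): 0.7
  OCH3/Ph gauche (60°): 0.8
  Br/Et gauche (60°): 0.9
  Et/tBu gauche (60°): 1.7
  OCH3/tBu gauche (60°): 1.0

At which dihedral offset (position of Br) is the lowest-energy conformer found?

60°

Br at 0° (eclipsed): Et–Br eclipsed, OCH3–tBu eclipsed, H–Cl eclipsed; 2.7 + 4.3 + 1.5 = 8.5 kcal/mol.
Br at 60° (staggered): Et–Br gauche, Et–Cl gauche, OCH3–Br gauche, OCH3–tBu gauche; 0.9 + 0.7 + 0.8 + 1.0 = 3.4 kcal/mol.
Br at 120° (eclipsed): Et–Cl eclipsed, OCH3–Br eclipsed, H–tBu eclipsed; 2.4 + 2.6 + 2.1 = 7.1 kcal/mol.
Br at 180° (staggered): Et–tBu gauche, Et–Cl gauche, OCH3–Br gauche, OCH3–Cl gauche; 1.7 + 0.7 + 0.8 + 0.6 = 3.8 kcal/mol.
Br at 240° (eclipsed): Et–tBu eclipsed, OCH3–Cl eclipsed, H–Br eclipsed; 4.8 + 2.3 + 1.6 = 8.7 kcal/mol.
Br at 300° (staggered): Et–Br gauche, Et–tBu gauche, OCH3–tBu gauche, OCH3–Cl gauche; 0.9 + 1.7 + 1.0 + 0.6 = 4.2 kcal/mol.
The minimum (3.4 kcal/mol) occurs with Br at 60°.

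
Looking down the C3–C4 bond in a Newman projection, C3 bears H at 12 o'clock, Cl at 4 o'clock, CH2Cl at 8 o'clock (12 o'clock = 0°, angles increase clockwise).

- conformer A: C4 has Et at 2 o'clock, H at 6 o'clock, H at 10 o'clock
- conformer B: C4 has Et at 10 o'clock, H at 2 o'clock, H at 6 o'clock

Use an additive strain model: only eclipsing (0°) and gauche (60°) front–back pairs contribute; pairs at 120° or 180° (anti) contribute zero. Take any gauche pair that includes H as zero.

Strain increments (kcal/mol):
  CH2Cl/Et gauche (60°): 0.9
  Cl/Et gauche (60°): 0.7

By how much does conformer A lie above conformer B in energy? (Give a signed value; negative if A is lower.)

A (staggered): Cl–Et gauche; 0.7 = 0.7 kcal/mol.
B (staggered): CH2Cl–Et gauche; 0.9 = 0.9 kcal/mol.
E(A) − E(B) = 0.7 − 0.9 = -0.2 kcal/mol.

-0.2 kcal/mol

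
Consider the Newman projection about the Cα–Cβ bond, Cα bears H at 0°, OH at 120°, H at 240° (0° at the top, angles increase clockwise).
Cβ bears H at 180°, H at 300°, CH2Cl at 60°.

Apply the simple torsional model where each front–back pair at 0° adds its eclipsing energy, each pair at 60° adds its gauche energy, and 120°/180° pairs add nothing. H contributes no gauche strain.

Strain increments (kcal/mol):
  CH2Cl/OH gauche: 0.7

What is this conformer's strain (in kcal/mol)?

0.7 kcal/mol

This conformer is staggered. OH at 120° is gauche with CH2Cl at 60° (0.7). Total 0.7 kcal/mol.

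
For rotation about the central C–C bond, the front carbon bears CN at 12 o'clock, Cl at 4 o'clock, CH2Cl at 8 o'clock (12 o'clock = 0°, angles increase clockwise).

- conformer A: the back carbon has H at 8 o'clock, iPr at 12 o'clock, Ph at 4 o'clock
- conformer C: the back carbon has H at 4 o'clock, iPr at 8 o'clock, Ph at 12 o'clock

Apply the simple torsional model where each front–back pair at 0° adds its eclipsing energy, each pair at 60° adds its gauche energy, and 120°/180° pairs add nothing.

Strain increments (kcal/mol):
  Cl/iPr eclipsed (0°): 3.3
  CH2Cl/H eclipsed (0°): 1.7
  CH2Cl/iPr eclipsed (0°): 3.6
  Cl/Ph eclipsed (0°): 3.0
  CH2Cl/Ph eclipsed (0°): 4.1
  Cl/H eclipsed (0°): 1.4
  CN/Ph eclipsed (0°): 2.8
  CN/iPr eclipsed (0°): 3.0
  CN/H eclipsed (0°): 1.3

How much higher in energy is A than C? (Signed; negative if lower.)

-0.1 kcal/mol

A (eclipsed): CN(0°)/iPr(0°) eclipsed 3.0; Cl(120°)/Ph(120°) eclipsed 3.0; CH2Cl(240°)/H(240°) eclipsed 1.7 → 7.7 kcal/mol.
C (eclipsed): CN(0°)/Ph(0°) eclipsed 2.8; Cl(120°)/H(120°) eclipsed 1.4; CH2Cl(240°)/iPr(240°) eclipsed 3.6 → 7.8 kcal/mol.
E(A) − E(C) = 7.7 − 7.8 = -0.1 kcal/mol.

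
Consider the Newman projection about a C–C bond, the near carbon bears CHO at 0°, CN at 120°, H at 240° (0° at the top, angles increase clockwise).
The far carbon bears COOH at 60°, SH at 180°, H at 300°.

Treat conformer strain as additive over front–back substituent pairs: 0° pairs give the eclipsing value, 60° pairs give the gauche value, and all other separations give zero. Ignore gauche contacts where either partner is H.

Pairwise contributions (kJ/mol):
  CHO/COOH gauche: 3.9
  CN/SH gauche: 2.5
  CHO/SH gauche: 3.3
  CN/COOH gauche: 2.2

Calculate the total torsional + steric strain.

8.6 kJ/mol

This conformer (staggered): CHO(0°)/COOH(60°) gauche 3.9; CN(120°)/COOH(60°) gauche 2.2; CN(120°)/SH(180°) gauche 2.5 → 8.6 kJ/mol.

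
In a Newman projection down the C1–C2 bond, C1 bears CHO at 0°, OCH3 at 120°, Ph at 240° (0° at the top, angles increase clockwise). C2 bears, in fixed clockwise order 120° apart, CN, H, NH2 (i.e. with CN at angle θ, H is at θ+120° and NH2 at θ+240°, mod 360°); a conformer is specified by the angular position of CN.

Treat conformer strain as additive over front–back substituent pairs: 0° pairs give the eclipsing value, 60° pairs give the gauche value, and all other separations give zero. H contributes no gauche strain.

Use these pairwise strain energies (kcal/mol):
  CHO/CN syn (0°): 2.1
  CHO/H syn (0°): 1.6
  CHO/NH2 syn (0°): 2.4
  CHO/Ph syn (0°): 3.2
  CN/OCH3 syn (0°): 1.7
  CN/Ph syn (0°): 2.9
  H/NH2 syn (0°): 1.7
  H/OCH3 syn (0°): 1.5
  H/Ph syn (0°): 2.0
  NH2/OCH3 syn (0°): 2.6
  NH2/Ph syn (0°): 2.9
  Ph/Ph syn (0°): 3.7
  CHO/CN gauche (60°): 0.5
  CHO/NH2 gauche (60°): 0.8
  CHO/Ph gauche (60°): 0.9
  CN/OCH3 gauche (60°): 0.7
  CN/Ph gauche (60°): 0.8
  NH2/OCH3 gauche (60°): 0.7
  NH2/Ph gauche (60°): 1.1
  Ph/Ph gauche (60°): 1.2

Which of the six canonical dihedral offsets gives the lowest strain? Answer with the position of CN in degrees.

CN at 0° is eclipsed. CHO at 0° is eclipsed with CN at 0° (2.1); OCH3 at 120° is eclipsed with H at 120° (1.5); Ph at 240° is eclipsed with NH2 at 240° (2.9). Total 6.5 kcal/mol.
CN at 60° is staggered. CHO at 0° is gauche with CN at 60° (0.5); CHO at 0° is gauche with NH2 at 300° (0.8); OCH3 at 120° is gauche with CN at 60° (0.7); Ph at 240° is gauche with NH2 at 300° (1.1). Total 3.1 kcal/mol.
CN at 120° is eclipsed. CHO at 0° is eclipsed with NH2 at 0° (2.4); OCH3 at 120° is eclipsed with CN at 120° (1.7); Ph at 240° is eclipsed with H at 240° (2.0). Total 6.1 kcal/mol.
CN at 180° is staggered. CHO at 0° is gauche with NH2 at 60° (0.8); OCH3 at 120° is gauche with CN at 180° (0.7); OCH3 at 120° is gauche with NH2 at 60° (0.7); Ph at 240° is gauche with CN at 180° (0.8). Total 3.0 kcal/mol.
CN at 240° is eclipsed. CHO at 0° is eclipsed with H at 0° (1.6); OCH3 at 120° is eclipsed with NH2 at 120° (2.6); Ph at 240° is eclipsed with CN at 240° (2.9). Total 7.1 kcal/mol.
CN at 300° is staggered. CHO at 0° is gauche with CN at 300° (0.5); OCH3 at 120° is gauche with NH2 at 180° (0.7); Ph at 240° is gauche with CN at 300° (0.8); Ph at 240° is gauche with NH2 at 180° (1.1). Total 3.1 kcal/mol.
The minimum (3.0 kcal/mol) occurs with CN at 180°.

180°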